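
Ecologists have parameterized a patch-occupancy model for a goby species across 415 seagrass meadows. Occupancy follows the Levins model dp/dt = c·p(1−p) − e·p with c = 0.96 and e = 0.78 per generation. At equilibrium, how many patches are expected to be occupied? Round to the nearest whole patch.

78

p* = 1 − e/c = 1 − 0.78/0.96 = 0.1875.
Expected occupied patches = N × p* = 415 × 0.1875 = 77.81 ≈ 78.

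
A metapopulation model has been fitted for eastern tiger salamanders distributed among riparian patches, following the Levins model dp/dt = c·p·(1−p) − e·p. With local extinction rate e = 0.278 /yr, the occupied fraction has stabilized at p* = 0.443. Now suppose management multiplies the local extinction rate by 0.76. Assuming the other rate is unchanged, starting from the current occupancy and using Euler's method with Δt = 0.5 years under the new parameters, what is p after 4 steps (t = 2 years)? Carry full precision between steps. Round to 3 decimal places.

Balance c(1−p*) = e gives c = e/(1 − 0.44300) = 0.278/0.55700 = 0.49910.
Starting from p₀ = 0.44300; update p ← p + (dp/dt)·Δt with the new parameters.
t = 0.5: p = 0.44300 + (+0.01478) = 0.45778
t = 1: p = 0.45778 + (+0.01358) = 0.47136
t = 1.5: p = 0.47136 + (+0.01239) = 0.48375
t = 2: p = 0.48375 + (+0.01122) = 0.49497

0.495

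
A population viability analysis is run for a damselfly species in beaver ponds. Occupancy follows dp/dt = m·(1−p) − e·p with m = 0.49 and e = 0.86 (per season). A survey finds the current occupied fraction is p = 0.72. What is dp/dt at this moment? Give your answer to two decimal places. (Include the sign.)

-0.48

Colonization term: m·(1−p) = 0.49×0.2800 = 0.13720.
Extinction term: e·p = 0.61920.
dp/dt = 0.13720 − 0.61920 = -0.48200.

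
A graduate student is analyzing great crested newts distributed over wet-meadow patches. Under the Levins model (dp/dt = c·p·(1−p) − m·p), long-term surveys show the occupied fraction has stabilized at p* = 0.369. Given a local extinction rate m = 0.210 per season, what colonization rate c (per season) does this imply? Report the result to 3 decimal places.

At equilibrium c(1−p*) = m, so c = m/(1−p*).
c = 0.210/(1 − 0.369) = 0.210/0.6310 = 0.3328.

0.333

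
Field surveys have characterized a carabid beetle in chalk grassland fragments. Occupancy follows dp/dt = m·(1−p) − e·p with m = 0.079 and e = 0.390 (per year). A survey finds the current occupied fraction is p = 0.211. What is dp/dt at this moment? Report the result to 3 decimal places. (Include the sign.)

-0.020

Colonization term: m·(1−p) = 0.079×0.7890 = 0.06233.
Extinction term: e·p = 0.08229.
dp/dt = 0.06233 − 0.08229 = -0.01996.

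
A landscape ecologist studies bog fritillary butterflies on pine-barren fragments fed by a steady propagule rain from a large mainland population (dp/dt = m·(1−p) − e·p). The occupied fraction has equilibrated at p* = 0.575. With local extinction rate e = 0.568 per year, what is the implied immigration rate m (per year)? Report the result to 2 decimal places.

0.77

At equilibrium m(1−p*) = e·p*, so m = e·p*/(1−p*).
m = 0.568 × 0.575 / 0.4250 = 0.3266/0.4250 = 0.7685.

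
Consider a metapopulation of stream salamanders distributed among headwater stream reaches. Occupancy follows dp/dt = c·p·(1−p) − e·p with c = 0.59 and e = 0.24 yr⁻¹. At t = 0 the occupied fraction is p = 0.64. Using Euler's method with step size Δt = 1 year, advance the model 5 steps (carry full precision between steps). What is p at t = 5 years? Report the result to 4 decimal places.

0.5981

Update rule: p ← p + [c·p·(1−p) − e·p]·Δt with Δt = 1.
  1  |  dp/dt·Δt = -0.017664  |  p_1 = 0.622336
  2  |  dp/dt·Δt = -0.010691  |  p_2 = 0.611645
  3  |  dp/dt·Δt = -0.006649  |  p_3 = 0.604996
  4  |  dp/dt·Δt = -0.004203  |  p_4 = 0.600793
  5  |  dp/dt·Δt = -0.002684  |  p_5 = 0.598109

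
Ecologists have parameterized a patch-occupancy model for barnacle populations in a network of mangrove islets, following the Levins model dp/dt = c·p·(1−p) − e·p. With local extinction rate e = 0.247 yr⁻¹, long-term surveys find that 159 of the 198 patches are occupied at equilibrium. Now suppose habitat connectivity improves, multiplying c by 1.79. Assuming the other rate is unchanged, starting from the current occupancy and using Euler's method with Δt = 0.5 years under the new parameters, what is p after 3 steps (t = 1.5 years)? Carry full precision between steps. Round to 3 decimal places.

0.890

Observed p* = 159/198 = 0.80303.
Balance c(1−p*) = e gives c = e/(1 − 0.80303) = 0.247/0.19697 = 1.25400.
Starting from p₀ = 0.80303; update p ← p + (dp/dt)·Δt with the new parameters.
step 1: Δp = +0.07835, p = 0.88138
step 2: Δp = +0.00849, p = 0.88987
step 3: Δp = +0.00009, p = 0.88996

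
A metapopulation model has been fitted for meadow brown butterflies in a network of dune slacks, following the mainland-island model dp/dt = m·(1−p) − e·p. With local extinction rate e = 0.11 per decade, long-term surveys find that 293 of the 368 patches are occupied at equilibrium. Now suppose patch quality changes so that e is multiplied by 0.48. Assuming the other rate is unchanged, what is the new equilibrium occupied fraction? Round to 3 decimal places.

Observed p* = 293/368 = 0.79620.
Balance m(1−p*) = e·p* gives m = e·p*/(1−p*) = 0.11×0.79620/0.20380 = 0.42974.
New p* = m/(m+e) = 0.42974/(0.42974+0.05280) = 0.89058.

0.891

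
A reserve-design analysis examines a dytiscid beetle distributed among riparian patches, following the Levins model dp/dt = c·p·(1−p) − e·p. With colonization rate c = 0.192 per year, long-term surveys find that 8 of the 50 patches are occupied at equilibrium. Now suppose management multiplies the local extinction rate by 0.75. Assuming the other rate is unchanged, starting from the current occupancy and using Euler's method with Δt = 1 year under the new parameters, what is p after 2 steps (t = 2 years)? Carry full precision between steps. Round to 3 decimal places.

0.173

Observed p* = 8/50 = 0.16000.
Balance c(1−p*) = e gives e = 0.192×(1 − 0.16000) = 0.16128.
Starting from p₀ = 0.16000; update p ← p + (dp/dt)·Δt with the new parameters.
t = 1: p = 0.16000 + (+0.00645) = 0.16645
t = 2: p = 0.16645 + (+0.00651) = 0.17296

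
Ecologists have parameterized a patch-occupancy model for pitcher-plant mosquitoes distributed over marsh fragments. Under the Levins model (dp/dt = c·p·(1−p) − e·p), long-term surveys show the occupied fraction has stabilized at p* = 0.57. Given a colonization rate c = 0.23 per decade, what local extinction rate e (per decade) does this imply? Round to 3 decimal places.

0.099

At equilibrium c(1−p*) = e.
e = 0.23 × (1 − 0.57) = 0.23 × 0.4300 = 0.0989.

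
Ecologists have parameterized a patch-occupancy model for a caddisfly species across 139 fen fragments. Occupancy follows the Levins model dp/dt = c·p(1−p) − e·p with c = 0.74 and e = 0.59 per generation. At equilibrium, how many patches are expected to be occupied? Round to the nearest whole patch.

p* = 1 − e/c = 1 − 0.59/0.74 = 0.2027.
Expected occupied patches = N × p* = 139 × 0.2027 = 28.18 ≈ 28.

28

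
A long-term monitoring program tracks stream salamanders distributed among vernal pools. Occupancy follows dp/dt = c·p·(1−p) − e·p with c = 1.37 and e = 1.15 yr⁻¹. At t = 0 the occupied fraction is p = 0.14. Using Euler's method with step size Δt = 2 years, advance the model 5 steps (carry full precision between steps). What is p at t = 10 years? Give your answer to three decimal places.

0.159

Update rule: p ← p + [c·p·(1−p) − e·p]·Δt with Δt = 2.
step 1: Δp = +0.00790, p = 0.14790
step 2: Δp = +0.00514, p = 0.15304
step 3: Δp = +0.00316, p = 0.15620
step 4: Δp = +0.00188, p = 0.15808
step 5: Δp = +0.00109, p = 0.15916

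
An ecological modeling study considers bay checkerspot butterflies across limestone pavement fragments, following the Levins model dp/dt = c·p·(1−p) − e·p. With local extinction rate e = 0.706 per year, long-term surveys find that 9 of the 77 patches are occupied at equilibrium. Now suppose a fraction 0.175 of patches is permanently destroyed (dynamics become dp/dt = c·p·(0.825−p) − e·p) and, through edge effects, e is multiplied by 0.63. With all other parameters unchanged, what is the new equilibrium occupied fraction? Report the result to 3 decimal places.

Observed p* = 9/77 = 0.11688.
Balance c(1−p*) = e gives c = e/(1 − 0.11688) = 0.706/0.88312 = 0.79944.
New p* = 0.825 − e/c = 0.825 − 0.44478/0.79944 = 0.26864.

0.269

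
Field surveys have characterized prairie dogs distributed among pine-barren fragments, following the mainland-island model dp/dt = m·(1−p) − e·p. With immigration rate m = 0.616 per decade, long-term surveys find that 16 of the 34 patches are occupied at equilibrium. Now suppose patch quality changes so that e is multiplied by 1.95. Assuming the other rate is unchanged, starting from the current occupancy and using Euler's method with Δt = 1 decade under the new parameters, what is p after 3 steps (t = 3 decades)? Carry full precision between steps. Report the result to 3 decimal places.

0.171

Observed p* = 16/34 = 0.47059.
Balance m(1−p*) = e·p* gives e = m(1−p*)/p* = 0.616×0.52941/0.47059 = 0.69300.
Starting from p₀ = 0.47059; update p ← p + (dp/dt)·Δt with the new parameters.
t = 1: p = 0.47059 + (-0.30981) = 0.16078
t = 2: p = 0.16078 + (+0.29970) = 0.46047
t = 3: p = 0.46047 + (-0.28991) = 0.17056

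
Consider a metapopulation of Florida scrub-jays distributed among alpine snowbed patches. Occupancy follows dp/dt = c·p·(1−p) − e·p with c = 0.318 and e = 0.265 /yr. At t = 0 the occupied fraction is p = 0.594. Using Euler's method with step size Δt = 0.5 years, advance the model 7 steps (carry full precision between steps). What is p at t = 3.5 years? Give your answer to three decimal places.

0.406

Update rule: p ← p + [c·p·(1−p) − e·p]·Δt with Δt = 0.5.
  1  |  dp/dt·Δt = -0.040360  |  p_1 = 0.553640
  2  |  dp/dt·Δt = -0.034065  |  p_2 = 0.519575
  3  |  dp/dt·Δt = -0.029155  |  p_3 = 0.490421
  4  |  dp/dt·Δt = -0.025245  |  p_4 = 0.465175
  5  |  dp/dt·Δt = -0.022079  |  p_5 = 0.443097
  6  |  dp/dt·Δt = -0.019475  |  p_6 = 0.423622
  7  |  dp/dt·Δt = -0.017307  |  p_7 = 0.406314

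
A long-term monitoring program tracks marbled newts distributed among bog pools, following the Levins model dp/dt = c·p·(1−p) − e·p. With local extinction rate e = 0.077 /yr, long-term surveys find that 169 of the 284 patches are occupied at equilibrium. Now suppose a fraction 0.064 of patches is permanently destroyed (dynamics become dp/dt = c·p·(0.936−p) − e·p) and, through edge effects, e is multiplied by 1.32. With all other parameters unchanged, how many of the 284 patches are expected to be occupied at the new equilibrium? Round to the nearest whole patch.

Observed p* = 169/284 = 0.59507.
Balance c(1−p*) = e gives c = e/(1 − 0.59507) = 0.077/0.40493 = 0.19016.
New p* = 0.936 − e/c = 0.936 − 0.10164/0.19016 = 0.40150.
Expected occupied = 284 × 0.40150 = 114.03 ≈ 114.

114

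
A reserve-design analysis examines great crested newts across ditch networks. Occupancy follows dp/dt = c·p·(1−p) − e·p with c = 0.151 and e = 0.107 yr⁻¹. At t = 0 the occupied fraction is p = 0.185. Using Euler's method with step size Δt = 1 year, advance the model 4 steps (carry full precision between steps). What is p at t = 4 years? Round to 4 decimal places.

Update rule: p ← p + [c·p·(1−p) − e·p]·Δt with Δt = 1.
  1  |  dp/dt·Δt = +0.002972  |  p_1 = 0.187972
  2  |  dp/dt·Δt = +0.002935  |  p_2 = 0.190907
  3  |  dp/dt·Δt = +0.002897  |  p_3 = 0.193804
  4  |  dp/dt·Δt = +0.002856  |  p_4 = 0.196660

0.1967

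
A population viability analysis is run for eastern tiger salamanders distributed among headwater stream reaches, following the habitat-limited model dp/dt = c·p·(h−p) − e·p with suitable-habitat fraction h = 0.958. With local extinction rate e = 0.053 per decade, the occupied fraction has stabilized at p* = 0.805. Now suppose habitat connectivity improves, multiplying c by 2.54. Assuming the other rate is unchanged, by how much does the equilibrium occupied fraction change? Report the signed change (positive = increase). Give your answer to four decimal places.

Balance c(h−p*) = e gives c = e/(0.958 − 0.80500) = 0.053/0.15300 = 0.34641.
New p* = 0.958 − e/c = 0.958 − 0.05300/0.87988 = 0.89776.
Δp* = 0.89776 − 0.80500 = +0.09276.

0.0928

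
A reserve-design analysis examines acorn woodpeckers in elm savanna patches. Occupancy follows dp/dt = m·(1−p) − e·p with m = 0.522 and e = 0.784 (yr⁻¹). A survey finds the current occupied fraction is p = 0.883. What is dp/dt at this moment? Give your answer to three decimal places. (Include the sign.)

Colonization term: m·(1−p) = 0.522×0.1170 = 0.06107.
Extinction term: e·p = 0.69227.
dp/dt = 0.06107 − 0.69227 = -0.63120.

-0.631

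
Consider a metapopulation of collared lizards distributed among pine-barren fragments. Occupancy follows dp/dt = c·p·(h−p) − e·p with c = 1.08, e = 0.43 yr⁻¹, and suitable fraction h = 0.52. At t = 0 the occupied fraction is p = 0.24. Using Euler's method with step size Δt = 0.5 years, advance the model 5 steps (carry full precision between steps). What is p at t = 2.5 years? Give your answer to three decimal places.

Update rule: p ← p + [c·p·(h−p) − e·p]·Δt with Δt = 0.5.
p: 0.24000 → 0.22469  (Δp = -0.01531)
p: 0.22469 → 0.21221  (Δp = -0.01248)
p: 0.21221 → 0.20186  (Δp = -0.01035)
p: 0.20186 → 0.19314  (Δp = -0.00872)
p: 0.19314 → 0.18570  (Δp = -0.00743)

0.186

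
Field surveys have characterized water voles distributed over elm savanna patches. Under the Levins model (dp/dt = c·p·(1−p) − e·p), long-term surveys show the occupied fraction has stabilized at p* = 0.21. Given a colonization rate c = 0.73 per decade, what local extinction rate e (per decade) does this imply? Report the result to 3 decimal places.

At equilibrium c(1−p*) = e.
e = 0.73 × (1 − 0.21) = 0.73 × 0.7900 = 0.5767.

0.577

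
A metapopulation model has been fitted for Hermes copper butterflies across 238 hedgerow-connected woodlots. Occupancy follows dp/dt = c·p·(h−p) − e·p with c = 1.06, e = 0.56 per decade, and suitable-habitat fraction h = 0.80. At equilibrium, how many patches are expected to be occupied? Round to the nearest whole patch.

p* = h − e/c = 0.80 − 0.5283 = 0.2717.
Expected occupied patches = N × p* = 238 × 0.2717 = 64.66 ≈ 65.

65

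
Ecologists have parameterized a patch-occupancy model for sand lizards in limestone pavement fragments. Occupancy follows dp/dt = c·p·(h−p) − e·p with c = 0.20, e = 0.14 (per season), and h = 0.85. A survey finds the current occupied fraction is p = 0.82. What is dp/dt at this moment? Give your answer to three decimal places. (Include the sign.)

Colonization term: c·p·(h−p) = 0.20×0.82×0.0300 = 0.00492.
Extinction term: e·p = 0.11480.
dp/dt = 0.00492 − 0.11480 = -0.10988.

-0.110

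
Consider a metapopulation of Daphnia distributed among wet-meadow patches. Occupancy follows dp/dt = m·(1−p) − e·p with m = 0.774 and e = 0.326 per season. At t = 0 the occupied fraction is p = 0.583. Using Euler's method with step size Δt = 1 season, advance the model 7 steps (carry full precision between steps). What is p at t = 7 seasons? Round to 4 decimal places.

0.7036

Update rule: p ← p + [m·(1−p) − e·p]·Δt with Δt = 1.
p: 0.58300 → 0.71570  (Δp = +0.13270)
p: 0.71570 → 0.70243  (Δp = -0.01327)
p: 0.70243 → 0.70376  (Δp = +0.00133)
p: 0.70376 → 0.70362  (Δp = -0.00013)
p: 0.70362 → 0.70364  (Δp = +0.00001)
p: 0.70364 → 0.70364  (Δp = -0.00000)
p: 0.70364 → 0.70364  (Δp = +0.00000)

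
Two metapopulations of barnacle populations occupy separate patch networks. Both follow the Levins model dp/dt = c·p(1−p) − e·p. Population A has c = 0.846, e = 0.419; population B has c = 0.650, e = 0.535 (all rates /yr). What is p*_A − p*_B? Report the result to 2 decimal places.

0.33

A: p*_A = 1 − 0.419/0.846 = 0.5047.
B: p*_B = 1 − 0.535/0.650 = 0.1769.
p*_A − p*_B = 0.5047 − 0.1769 = 0.3278.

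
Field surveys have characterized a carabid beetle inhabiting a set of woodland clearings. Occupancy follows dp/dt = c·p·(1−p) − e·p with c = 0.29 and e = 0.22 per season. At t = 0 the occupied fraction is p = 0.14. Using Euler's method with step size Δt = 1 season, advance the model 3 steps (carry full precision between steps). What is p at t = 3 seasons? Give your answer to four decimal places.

Update rule: p ← p + [c·p·(1−p) − e·p]·Δt with Δt = 1.
p: 0.14000 → 0.14412  (Δp = +0.00412)
p: 0.14412 → 0.14818  (Δp = +0.00406)
p: 0.14818 → 0.15219  (Δp = +0.00400)

0.1522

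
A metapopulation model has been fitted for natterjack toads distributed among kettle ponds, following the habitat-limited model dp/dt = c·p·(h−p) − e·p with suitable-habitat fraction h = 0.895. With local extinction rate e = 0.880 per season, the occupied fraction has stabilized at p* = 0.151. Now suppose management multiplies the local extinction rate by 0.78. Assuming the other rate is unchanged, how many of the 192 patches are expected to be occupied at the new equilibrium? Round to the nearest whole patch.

60

Balance c(h−p*) = e gives c = e/(0.895 − 0.15100) = 0.880/0.74400 = 1.18280.
New p* = 0.895 − e/c = 0.895 − 0.68640/1.18280 = 0.31468.
Expected occupied = 192 × 0.31468 = 60.42 ≈ 60.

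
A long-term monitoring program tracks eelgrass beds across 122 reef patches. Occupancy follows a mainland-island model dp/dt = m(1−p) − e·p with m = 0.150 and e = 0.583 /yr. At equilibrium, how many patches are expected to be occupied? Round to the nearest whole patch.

p* = m/(m+e) = 0.150/0.7330 = 0.2046.
Expected occupied patches = N × p* = 122 × 0.2046 = 24.97 ≈ 25.

25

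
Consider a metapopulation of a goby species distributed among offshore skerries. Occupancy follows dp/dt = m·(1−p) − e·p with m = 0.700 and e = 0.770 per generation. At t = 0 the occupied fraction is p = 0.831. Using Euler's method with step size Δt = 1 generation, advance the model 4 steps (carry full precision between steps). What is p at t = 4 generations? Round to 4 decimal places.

0.4935

Update rule: p ← p + [m·(1−p) − e·p]·Δt with Δt = 1.
p: 0.83100 → 0.30943  (Δp = -0.52157)
p: 0.30943 → 0.55457  (Δp = +0.24514)
p: 0.55457 → 0.43935  (Δp = -0.11521)
p: 0.43935 → 0.49350  (Δp = +0.05415)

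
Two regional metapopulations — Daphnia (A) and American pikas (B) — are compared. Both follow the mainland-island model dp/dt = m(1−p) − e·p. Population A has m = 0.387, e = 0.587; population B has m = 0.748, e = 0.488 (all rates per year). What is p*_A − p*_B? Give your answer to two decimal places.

-0.21

A: p*_A = m/(m+e) = 0.387/0.9740 = 0.3973.
B: p*_B = 0.748/1.2360 = 0.6052.
p*_A − p*_B = 0.3973 − 0.6052 = -0.2078.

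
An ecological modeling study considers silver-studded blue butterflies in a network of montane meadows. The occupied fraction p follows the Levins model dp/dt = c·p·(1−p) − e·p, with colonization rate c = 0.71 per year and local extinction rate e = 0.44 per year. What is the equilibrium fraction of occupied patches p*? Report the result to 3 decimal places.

At equilibrium, colonization balances extinction: c·p*·(1−p*) = e·p*.
So p* = 1 − e/c = 1 − 0.44/0.71 = 1 − 0.6197 = 0.3803.

0.380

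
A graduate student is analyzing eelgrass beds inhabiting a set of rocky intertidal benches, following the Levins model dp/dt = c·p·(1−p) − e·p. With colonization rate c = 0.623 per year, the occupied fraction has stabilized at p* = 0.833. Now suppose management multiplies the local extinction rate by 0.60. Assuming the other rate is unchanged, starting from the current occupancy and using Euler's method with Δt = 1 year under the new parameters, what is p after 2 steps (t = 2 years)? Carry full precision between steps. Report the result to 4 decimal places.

0.8850

Balance c(1−p*) = e gives e = 0.623×(1 − 0.83300) = 0.10404.
Starting from p₀ = 0.83300; update p ← p + (dp/dt)·Δt with the new parameters.
  1  |  dp/dt·Δt = +0.034666  |  p_1 = 0.867666
  2  |  dp/dt·Δt = +0.017370  |  p_2 = 0.885036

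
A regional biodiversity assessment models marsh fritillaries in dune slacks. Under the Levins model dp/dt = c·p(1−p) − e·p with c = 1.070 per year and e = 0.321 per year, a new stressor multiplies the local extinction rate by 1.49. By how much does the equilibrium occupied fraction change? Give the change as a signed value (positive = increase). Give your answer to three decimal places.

-0.147

Before: p* = 1 − 0.321/1.070 = 0.7000.
After the change, c = 1.07, e = 0.47829, so p* = 1 − 0.47829/1.07 = 0.5530.
Δp* = 0.5530 − 0.7000 = -0.1470.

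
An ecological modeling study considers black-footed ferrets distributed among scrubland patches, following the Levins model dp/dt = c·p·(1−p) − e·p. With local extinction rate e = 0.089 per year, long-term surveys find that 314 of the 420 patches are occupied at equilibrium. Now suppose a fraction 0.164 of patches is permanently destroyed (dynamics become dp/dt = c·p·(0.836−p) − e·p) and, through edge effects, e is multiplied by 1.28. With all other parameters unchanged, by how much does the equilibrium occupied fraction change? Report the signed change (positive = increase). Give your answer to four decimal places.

Observed p* = 314/420 = 0.74762.
Balance c(1−p*) = e gives c = e/(1 − 0.74762) = 0.089/0.25238 = 0.35264.
New p* = 0.836 − e/c = 0.836 − 0.11392/0.35264 = 0.51295.
Δp* = 0.51295 − 0.74762 = -0.23467.

-0.2347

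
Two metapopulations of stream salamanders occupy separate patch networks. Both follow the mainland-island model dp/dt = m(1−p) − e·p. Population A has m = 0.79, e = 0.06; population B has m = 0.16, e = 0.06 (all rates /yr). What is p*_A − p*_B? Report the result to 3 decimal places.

0.202

A: p*_A = m/(m+e) = 0.79/0.8500 = 0.9294.
B: p*_B = 0.16/0.2200 = 0.7273.
p*_A − p*_B = 0.9294 − 0.7273 = 0.2021.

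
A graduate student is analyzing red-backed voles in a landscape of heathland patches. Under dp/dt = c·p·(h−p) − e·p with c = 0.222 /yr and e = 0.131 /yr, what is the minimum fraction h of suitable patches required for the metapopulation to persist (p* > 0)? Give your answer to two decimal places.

p* = h − e/c is positive only when h > e/c.
h_min = e/c = 0.131/0.222 = 0.5901.

0.59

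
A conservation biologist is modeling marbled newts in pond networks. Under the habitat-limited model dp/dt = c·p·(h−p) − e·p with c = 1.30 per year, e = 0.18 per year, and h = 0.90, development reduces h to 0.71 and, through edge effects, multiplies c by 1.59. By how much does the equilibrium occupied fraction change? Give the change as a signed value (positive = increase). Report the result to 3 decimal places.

Before: p* = h − e/c = 0.90 − 0.18/1.30 = 0.90 − 0.1385 = 0.7615.
After: c = 2.067, e = 0.18, h = 0.71; p* = 0.71 − 0.18/2.067 = 0.6229.
Δp* = 0.6229 − 0.7615 = -0.1386.

-0.139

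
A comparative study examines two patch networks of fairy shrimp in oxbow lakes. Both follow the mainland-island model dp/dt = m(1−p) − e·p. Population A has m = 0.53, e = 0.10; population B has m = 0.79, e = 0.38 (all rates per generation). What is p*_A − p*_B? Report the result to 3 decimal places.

A: p*_A = m/(m+e) = 0.53/0.6300 = 0.8413.
B: p*_B = 0.79/1.1700 = 0.6752.
p*_A − p*_B = 0.8413 − 0.6752 = 0.1661.

0.166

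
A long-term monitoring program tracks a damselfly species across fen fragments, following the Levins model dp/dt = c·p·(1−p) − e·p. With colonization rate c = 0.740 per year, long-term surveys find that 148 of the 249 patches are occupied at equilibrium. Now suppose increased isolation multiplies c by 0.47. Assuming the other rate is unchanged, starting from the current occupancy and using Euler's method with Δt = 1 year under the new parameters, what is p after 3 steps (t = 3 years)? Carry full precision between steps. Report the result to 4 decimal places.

0.3912

Observed p* = 148/249 = 0.59438.
Balance c(1−p*) = e gives e = 0.740×(1 − 0.59438) = 0.30016.
Starting from p₀ = 0.59438; update p ← p + (dp/dt)·Δt with the new parameters.
  1  |  dp/dt·Δt = -0.094557  |  p_1 = 0.499821
  2  |  dp/dt·Δt = -0.063077  |  p_2 = 0.436744
  3  |  dp/dt·Δt = -0.045535  |  p_3 = 0.391209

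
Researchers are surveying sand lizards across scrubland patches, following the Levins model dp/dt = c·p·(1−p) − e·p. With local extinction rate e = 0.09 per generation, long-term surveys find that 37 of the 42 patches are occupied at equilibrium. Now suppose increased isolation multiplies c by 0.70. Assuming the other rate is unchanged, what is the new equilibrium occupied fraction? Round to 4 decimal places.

0.8299

Observed p* = 37/42 = 0.88095.
Balance c(1−p*) = e gives c = e/(1 − 0.88095) = 0.09/0.11905 = 0.75598.
New p* = 1 − e/c = 1 − 0.09000/0.52919 = 0.82993.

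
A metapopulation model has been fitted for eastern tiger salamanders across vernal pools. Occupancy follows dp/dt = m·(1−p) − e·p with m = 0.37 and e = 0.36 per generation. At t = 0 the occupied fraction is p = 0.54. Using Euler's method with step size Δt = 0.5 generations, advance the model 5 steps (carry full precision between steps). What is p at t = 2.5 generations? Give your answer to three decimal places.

Update rule: p ← p + [m·(1−p) − e·p]·Δt with Δt = 0.5.
t = 0.5: p = 0.54000 + (-0.01210) = 0.52790
t = 1: p = 0.52790 + (-0.00768) = 0.52022
t = 1.5: p = 0.52022 + (-0.00488) = 0.51534
t = 2: p = 0.51534 + (-0.00310) = 0.51224
t = 2.5: p = 0.51224 + (-0.00197) = 0.51027

0.510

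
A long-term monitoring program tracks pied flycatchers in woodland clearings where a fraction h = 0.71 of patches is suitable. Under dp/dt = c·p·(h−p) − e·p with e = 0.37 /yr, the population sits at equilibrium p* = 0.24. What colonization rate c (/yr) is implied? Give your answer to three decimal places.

At equilibrium c(h−p*) = e, so c = e/(h−p*).
c = 0.37/(0.71 − 0.24) = 0.37/0.4700 = 0.7872.

0.787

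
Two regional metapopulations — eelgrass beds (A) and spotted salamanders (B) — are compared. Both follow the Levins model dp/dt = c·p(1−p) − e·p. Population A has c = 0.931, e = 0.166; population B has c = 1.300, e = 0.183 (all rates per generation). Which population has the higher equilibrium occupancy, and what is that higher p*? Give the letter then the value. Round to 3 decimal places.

A: p*_A = 1 − 0.166/0.931 = 0.8217.
B: p*_B = 1 − 0.183/1.300 = 0.8592.
B is higher at 0.8592.

B, 0.859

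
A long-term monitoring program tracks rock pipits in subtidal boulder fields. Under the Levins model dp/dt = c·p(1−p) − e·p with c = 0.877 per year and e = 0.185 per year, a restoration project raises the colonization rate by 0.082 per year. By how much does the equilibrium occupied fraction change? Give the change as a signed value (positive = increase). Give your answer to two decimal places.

0.02

Before: p* = 1 − 0.185/0.877 = 0.7891.
After the change, c = 0.959, e = 0.185, so p* = 1 − 0.185/0.959 = 0.8071.
Δp* = 0.8071 − 0.7891 = +0.0180.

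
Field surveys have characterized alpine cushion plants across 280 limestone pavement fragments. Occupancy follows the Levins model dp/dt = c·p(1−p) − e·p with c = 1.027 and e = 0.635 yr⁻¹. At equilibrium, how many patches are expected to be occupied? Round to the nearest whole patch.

107

p* = 1 − e/c = 1 − 0.635/1.027 = 0.3817.
Expected occupied patches = N × p* = 280 × 0.3817 = 106.87 ≈ 107.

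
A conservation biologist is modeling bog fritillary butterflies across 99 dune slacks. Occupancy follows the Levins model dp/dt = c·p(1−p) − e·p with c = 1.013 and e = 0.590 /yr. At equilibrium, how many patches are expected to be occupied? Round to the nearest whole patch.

p* = 1 − e/c = 1 − 0.590/1.013 = 0.4176.
Expected occupied patches = N × p* = 99 × 0.4176 = 41.34 ≈ 41.

41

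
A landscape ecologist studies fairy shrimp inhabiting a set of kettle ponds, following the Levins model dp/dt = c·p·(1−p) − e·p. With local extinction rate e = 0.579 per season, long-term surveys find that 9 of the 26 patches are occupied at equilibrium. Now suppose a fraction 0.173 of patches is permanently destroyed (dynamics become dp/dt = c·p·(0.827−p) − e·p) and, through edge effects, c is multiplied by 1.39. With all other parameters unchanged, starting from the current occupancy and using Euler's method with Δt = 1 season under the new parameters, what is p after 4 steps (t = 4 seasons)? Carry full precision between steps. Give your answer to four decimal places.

0.3555

Observed p* = 9/26 = 0.34615.
Balance c(1−p*) = e gives c = e/(1 − 0.34615) = 0.579/0.65385 = 0.88553.
Starting from p₀ = 0.34615; update p ← p + (dp/dt)·Δt with the new parameters.
p: 0.34615 → 0.35061  (Δp = +0.00445)
p: 0.35061 → 0.35320  (Δp = +0.00259)
p: 0.35320 → 0.35468  (Δp = +0.00148)
p: 0.35468 → 0.35552  (Δp = +0.00084)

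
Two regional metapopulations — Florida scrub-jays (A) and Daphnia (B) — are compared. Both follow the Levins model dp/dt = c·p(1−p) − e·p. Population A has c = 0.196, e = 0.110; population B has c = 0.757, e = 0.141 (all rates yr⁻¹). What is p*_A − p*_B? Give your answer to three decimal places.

-0.375

A: p*_A = 1 − 0.110/0.196 = 0.4388.
B: p*_B = 1 − 0.141/0.757 = 0.8137.
p*_A − p*_B = 0.4388 − 0.8137 = -0.3750.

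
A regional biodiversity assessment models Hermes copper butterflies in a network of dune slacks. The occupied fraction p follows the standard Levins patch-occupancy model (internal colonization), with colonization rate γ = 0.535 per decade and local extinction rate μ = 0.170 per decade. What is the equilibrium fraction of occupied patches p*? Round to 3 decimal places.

At equilibrium, colonization balances extinction: γ·p*·(1−p*) = μ·p*.
So p* = 1 − μ/γ = 1 − 0.170/0.535 = 1 − 0.3178 = 0.6822.

0.682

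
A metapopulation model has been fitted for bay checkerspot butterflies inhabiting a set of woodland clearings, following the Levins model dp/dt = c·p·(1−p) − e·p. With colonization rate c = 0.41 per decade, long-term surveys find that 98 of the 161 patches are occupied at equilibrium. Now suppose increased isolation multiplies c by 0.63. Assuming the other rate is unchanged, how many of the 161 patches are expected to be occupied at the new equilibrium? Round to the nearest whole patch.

Observed p* = 98/161 = 0.60870.
Balance c(1−p*) = e gives e = 0.41×(1 − 0.60870) = 0.16043.
New p* = 1 − e/c = 1 − 0.16043/0.25830 = 0.37890.
Expected occupied = 161 × 0.37890 = 61.00 ≈ 61.

61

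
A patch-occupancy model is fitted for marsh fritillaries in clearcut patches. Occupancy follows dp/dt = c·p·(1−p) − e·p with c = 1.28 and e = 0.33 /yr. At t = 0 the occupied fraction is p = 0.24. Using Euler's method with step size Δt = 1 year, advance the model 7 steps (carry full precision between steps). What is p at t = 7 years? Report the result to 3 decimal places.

Update rule: p ← p + [c·p·(1−p) − e·p]·Δt with Δt = 1.
step 1: Δp = +0.15427, p = 0.39427
step 2: Δp = +0.17558, p = 0.56985
step 3: Δp = +0.12570, p = 0.69556
step 4: Δp = +0.04152, p = 0.73707
step 5: Δp = +0.00483, p = 0.74190
step 6: Δp = +0.00027, p = 0.74217
step 7: Δp = +0.00001, p = 0.74219

0.742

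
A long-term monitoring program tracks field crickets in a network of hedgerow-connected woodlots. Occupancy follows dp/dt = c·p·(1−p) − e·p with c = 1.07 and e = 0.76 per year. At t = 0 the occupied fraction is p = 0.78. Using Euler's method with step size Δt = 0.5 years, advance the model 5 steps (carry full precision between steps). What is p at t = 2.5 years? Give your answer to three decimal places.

Update rule: p ← p + [c·p·(1−p) − e·p]·Δt with Δt = 0.5.
t = 0.5: p = 0.78000 + (-0.20459) = 0.57541
t = 1: p = 0.57541 + (-0.08795) = 0.48746
t = 1.5: p = 0.48746 + (-0.05157) = 0.43589
t = 2: p = 0.43589 + (-0.03409) = 0.40180
t = 2.5: p = 0.40180 + (-0.02409) = 0.37771

0.378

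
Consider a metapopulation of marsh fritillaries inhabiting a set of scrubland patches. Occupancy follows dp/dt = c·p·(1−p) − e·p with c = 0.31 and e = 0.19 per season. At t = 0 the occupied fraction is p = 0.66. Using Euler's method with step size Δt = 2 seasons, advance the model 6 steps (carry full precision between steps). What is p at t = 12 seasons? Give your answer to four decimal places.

Update rule: p ← p + [c·p·(1−p) − e·p]·Δt with Δt = 2.
step 1: Δp = -0.11167, p = 0.54833
step 2: Δp = -0.05481, p = 0.49352
step 3: Δp = -0.03256, p = 0.46095
step 4: Δp = -0.02111, p = 0.43985
step 5: Δp = -0.01438, p = 0.42546
step 6: Δp = -0.01012, p = 0.41534

0.4153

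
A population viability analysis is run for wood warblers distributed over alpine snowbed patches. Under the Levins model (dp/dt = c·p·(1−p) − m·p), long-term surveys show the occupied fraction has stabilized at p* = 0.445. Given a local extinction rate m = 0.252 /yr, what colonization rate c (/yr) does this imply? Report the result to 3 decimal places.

At equilibrium c(1−p*) = m, so c = m/(1−p*).
c = 0.252/(1 − 0.445) = 0.252/0.5550 = 0.4541.

0.454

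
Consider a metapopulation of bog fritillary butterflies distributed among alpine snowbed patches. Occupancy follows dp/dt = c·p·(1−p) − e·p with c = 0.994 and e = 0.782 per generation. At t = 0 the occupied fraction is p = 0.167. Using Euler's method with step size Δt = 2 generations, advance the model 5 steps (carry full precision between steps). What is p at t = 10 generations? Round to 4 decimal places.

0.2090

Update rule: p ← p + [c·p·(1−p) − e·p]·Δt with Δt = 2.
  1  |  dp/dt·Δt = +0.015365  |  p_1 = 0.182365
  2  |  dp/dt·Δt = +0.011208  |  p_2 = 0.193573
  3  |  dp/dt·Δt = +0.007584  |  p_3 = 0.201156
  4  |  dp/dt·Δt = +0.004848  |  p_4 = 0.206004
  5  |  dp/dt·Δt = +0.002979  |  p_5 = 0.208984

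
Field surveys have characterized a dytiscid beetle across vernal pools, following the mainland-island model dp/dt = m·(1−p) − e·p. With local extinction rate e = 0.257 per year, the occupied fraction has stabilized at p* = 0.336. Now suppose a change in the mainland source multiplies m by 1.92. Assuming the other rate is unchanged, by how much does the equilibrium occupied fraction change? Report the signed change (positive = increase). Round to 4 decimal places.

Balance m(1−p*) = e·p* gives m = e·p*/(1−p*) = 0.257×0.33600/0.66400 = 0.13005.
New p* = m/(m+e) = 0.24970/(0.24970+0.25700) = 0.49280.
Δp* = 0.49280 − 0.33600 = +0.15680.

0.1568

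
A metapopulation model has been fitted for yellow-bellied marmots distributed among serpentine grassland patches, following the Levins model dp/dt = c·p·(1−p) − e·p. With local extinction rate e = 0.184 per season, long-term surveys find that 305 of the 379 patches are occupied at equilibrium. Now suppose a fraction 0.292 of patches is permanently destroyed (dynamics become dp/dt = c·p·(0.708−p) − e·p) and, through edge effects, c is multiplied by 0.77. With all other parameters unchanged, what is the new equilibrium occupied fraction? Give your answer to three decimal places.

0.454

Observed p* = 305/379 = 0.80475.
Balance c(1−p*) = e gives c = e/(1 − 0.80475) = 0.184/0.19525 = 0.94238.
New p* = 0.708 − e/c = 0.708 − 0.18400/0.72563 = 0.45443.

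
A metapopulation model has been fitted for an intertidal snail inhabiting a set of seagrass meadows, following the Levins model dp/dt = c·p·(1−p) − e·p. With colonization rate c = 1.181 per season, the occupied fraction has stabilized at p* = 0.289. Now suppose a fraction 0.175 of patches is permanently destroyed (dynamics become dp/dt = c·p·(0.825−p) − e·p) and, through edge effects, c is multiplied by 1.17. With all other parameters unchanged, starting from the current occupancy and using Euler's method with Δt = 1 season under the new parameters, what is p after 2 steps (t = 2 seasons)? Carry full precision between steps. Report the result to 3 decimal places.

Balance c(1−p*) = e gives e = 1.181×(1 − 0.28900) = 0.83969.
Starting from p₀ = 0.28900; update p ← p + (dp/dt)·Δt with the new parameters.
  1  |  dp/dt·Δt = -0.028629  |  p_1 = 0.260371
  2  |  dp/dt·Δt = -0.015493  |  p_2 = 0.244878

0.245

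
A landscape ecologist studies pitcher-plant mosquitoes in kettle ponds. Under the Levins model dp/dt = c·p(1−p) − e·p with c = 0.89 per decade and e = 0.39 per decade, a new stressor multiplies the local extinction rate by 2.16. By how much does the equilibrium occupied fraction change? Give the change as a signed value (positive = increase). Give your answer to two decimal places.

Before: p* = 1 − 0.39/0.89 = 0.5618.
After the change, c = 0.89, e = 0.8424, so p* = 1 − 0.8424/0.89 = 0.0535.
Δp* = 0.0535 − 0.5618 = -0.5083.

-0.51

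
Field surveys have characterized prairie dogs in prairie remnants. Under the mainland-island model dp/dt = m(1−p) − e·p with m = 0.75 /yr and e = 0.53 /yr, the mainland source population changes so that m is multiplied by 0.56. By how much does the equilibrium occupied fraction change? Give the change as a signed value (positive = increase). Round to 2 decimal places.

Before: p* = 0.75/(0.75+0.53) = 0.5859.
After: m = 0.42, e = 0.53; p* = 0.42/0.9500 = 0.4421.
Δp* = 0.4421 − 0.5859 = -0.1438.

-0.14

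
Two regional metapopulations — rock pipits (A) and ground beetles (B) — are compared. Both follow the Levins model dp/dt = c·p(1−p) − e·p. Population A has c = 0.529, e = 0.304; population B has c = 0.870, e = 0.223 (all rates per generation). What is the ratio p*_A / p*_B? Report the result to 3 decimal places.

A: p*_A = 1 − 0.304/0.529 = 0.4253.
B: p*_B = 1 − 0.223/0.870 = 0.7437.
p*_A / p*_B = 0.4253/0.7437 = 0.5719.

0.572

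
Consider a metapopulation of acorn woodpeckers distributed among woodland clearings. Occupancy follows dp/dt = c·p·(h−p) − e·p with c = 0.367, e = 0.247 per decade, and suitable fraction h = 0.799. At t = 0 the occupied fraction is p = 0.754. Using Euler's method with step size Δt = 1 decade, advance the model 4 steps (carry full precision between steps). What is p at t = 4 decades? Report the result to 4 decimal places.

0.3747

Update rule: p ← p + [c·p·(h−p) − e·p]·Δt with Δt = 1.
t = 1: p = 0.75400 + (-0.17379) = 0.58021
t = 2: p = 0.58021 + (-0.09673) = 0.48349
t = 3: p = 0.48349 + (-0.06344) = 0.42005
t = 4: p = 0.42005 + (-0.04533) = 0.37472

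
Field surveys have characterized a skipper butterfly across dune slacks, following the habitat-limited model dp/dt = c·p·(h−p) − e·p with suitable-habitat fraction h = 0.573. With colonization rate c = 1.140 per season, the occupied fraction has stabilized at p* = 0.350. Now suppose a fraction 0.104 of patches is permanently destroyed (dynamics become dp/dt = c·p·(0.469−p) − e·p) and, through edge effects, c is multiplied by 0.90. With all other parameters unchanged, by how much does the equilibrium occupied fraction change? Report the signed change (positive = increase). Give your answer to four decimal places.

Balance c(h−p*) = e gives e = 1.140×(0.573 − 0.35000) = 0.25422.
New p* = 0.469 − e/c = 0.469 − 0.25422/1.02600 = 0.22122.
Δp* = 0.22122 − 0.35000 = -0.12878.

-0.1288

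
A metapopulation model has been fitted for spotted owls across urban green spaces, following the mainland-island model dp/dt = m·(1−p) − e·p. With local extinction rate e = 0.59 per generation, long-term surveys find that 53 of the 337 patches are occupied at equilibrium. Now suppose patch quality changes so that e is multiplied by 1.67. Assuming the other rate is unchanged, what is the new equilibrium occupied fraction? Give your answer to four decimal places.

0.1005

Observed p* = 53/337 = 0.15727.
Balance m(1−p*) = e·p* gives m = e·p*/(1−p*) = 0.59×0.15727/0.84273 = 0.11011.
New p* = m/(m+e) = 0.11011/(0.11011+0.98530) = 0.10052.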